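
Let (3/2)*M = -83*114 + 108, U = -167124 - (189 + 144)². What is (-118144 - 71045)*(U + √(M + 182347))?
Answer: 52597001457 - 189189*√176111 ≈ 5.2518e+10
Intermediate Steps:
U = -278013 (U = -167124 - 1*333² = -167124 - 1*110889 = -167124 - 110889 = -278013)
M = -6236 (M = 2*(-83*114 + 108)/3 = 2*(-9462 + 108)/3 = (⅔)*(-9354) = -6236)
(-118144 - 71045)*(U + √(M + 182347)) = (-118144 - 71045)*(-278013 + √(-6236 + 182347)) = -189189*(-278013 + √176111) = 52597001457 - 189189*√176111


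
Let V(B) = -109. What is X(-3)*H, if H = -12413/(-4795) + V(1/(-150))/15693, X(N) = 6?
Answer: 388549108/25082645 ≈ 15.491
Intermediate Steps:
H = 194274554/75247935 (H = -12413/(-4795) - 109/15693 = -12413*(-1/4795) - 109*1/15693 = 12413/4795 - 109/15693 = 194274554/75247935 ≈ 2.5818)
X(-3)*H = 6*(194274554/75247935) = 388549108/25082645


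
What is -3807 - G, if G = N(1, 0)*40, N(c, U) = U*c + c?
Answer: -3847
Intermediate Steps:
N(c, U) = c + U*c
G = 40 (G = (1*(1 + 0))*40 = (1*1)*40 = 1*40 = 40)
-3807 - G = -3807 - 1*40 = -3807 - 40 = -3847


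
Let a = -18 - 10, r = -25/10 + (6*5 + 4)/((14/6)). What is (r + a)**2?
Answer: 49729/196 ≈ 253.72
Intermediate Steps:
r = 169/14 (r = -25*1/10 + (30 + 4)/((14*(1/6))) = -5/2 + 34/(7/3) = -5/2 + 34*(3/7) = -5/2 + 102/7 = 169/14 ≈ 12.071)
a = -28
(r + a)**2 = (169/14 - 28)**2 = (-223/14)**2 = 49729/196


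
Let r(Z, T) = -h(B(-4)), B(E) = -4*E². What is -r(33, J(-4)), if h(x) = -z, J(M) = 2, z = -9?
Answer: 9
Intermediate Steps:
h(x) = 9 (h(x) = -1*(-9) = 9)
r(Z, T) = -9 (r(Z, T) = -1*9 = -9)
-r(33, J(-4)) = -1*(-9) = 9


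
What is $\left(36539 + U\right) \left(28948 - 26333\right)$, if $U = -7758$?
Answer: $75262315$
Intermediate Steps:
$\left(36539 + U\right) \left(28948 - 26333\right) = \left(36539 - 7758\right) \left(28948 - 26333\right) = 28781 \cdot 2615 = 75262315$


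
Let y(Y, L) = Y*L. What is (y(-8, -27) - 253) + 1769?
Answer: 1732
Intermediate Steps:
y(Y, L) = L*Y
(y(-8, -27) - 253) + 1769 = (-27*(-8) - 253) + 1769 = (216 - 253) + 1769 = -37 + 1769 = 1732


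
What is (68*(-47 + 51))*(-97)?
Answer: -26384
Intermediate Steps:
(68*(-47 + 51))*(-97) = (68*4)*(-97) = 272*(-97) = -26384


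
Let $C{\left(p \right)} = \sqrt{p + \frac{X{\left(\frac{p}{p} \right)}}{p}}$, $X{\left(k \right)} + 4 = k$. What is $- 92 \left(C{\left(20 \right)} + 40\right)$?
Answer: $-3680 - \frac{46 \sqrt{1985}}{5} \approx -4089.9$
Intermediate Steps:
$X{\left(k \right)} = -4 + k$
$C{\left(p \right)} = \sqrt{p - \frac{3}{p}}$ ($C{\left(p \right)} = \sqrt{p + \frac{-4 + \frac{p}{p}}{p}} = \sqrt{p + \frac{-4 + 1}{p}} = \sqrt{p - \frac{3}{p}}$)
$- 92 \left(C{\left(20 \right)} + 40\right) = - 92 \left(\sqrt{20 - \frac{3}{20}} + 40\right) = - 92 \left(\sqrt{\frac{397}{20}} + 40\right) = - 92 \left(\frac{\sqrt{1985}}{10} + 40\right) = - 92 \left(40 + \frac{\sqrt{1985}}{10}\right) = -3680 - \frac{46 \sqrt{1985}}{5}$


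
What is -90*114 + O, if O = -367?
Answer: -10627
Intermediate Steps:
-90*114 + O = -90*114 - 367 = -10260 - 367 = -10627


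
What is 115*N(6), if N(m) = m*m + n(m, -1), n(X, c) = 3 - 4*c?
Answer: 4945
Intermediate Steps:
N(m) = 7 + m² (N(m) = m*m + (3 - 4*(-1)) = m² + (3 + 4) = m² + 7 = 7 + m²)
115*N(6) = 115*(7 + 6²) = 115*(7 + 36) = 115*43 = 4945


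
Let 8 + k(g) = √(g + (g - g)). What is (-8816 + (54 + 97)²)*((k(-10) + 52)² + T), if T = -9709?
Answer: -108845255 + 1230680*I*√10 ≈ -1.0885e+8 + 3.8918e+6*I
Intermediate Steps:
k(g) = -8 + √g (k(g) = -8 + √(g + (g - g)) = -8 + √(g + 0) = -8 + √g)
(-8816 + (54 + 97)²)*((k(-10) + 52)² + T) = (-8816 + (54 + 97)²)*(((-8 + √(-10)) + 52)² - 9709) = (-8816 + 151²)*(((-8 + I*√10) + 52)² - 9709) = (-8816 + 22801)*((44 + I*√10)² - 9709) = 13985*(-9709 + (44 + I*√10)²) = -135780365 + 13985*(44 + I*√10)²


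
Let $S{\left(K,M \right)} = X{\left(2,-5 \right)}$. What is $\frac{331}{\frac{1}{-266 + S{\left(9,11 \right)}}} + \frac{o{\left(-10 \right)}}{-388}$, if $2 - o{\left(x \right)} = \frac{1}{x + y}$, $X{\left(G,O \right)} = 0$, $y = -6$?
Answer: $- \frac{546589601}{6208} \approx -88046.0$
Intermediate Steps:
$S{\left(K,M \right)} = 0$
$o{\left(x \right)} = 2 - \frac{1}{-6 + x}$ ($o{\left(x \right)} = 2 - \frac{1}{x - 6} = 2 - \frac{1}{-6 + x}$)
$\frac{331}{\frac{1}{-266 + S{\left(9,11 \right)}}} + \frac{o{\left(-10 \right)}}{-388} = \frac{331}{\frac{1}{-266 + 0}} + \frac{\frac{1}{-6 - 10} \left(-13 + 2 \left(-10\right)\right)}{-388} = \frac{331}{\frac{1}{-266}} + \frac{-13 - 20}{-16} \left(- \frac{1}{388}\right) = \frac{331}{- \frac{1}{266}} + \left(- \frac{1}{16}\right) \left(-33\right) \left(- \frac{1}{388}\right) = 331 \left(-266\right) + \frac{33}{16} \left(- \frac{1}{388}\right) = -88046 - \frac{33}{6208} = - \frac{546589601}{6208}$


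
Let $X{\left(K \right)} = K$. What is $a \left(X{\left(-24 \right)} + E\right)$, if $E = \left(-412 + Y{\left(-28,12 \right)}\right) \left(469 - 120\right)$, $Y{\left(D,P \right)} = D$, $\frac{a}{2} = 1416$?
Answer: $-434949888$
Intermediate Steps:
$a = 2832$ ($a = 2 \cdot 1416 = 2832$)
$E = -153560$ ($E = \left(-412 - 28\right) \left(469 - 120\right) = \left(-440\right) 349 = -153560$)
$a \left(X{\left(-24 \right)} + E\right) = 2832 \left(-24 - 153560\right) = 2832 \left(-153584\right) = -434949888$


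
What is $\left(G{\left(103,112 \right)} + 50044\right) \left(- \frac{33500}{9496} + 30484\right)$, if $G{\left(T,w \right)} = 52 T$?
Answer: $\frac{2004389755700}{1187} \approx 1.6886 \cdot 10^{9}$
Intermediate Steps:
$\left(G{\left(103,112 \right)} + 50044\right) \left(- \frac{33500}{9496} + 30484\right) = \left(52 \cdot 103 + 50044\right) \left(- \frac{33500}{9496} + 30484\right) = \left(5356 + 50044\right) \left(\left(-33500\right) \frac{1}{9496} + 30484\right) = 55400 \left(- \frac{8375}{2374} + 30484\right) = 55400 \cdot \frac{72360641}{2374} = \frac{2004389755700}{1187}$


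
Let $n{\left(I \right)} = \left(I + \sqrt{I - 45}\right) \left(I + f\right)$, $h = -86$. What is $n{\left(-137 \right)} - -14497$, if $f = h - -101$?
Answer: $31211 - 122 i \sqrt{182} \approx 31211.0 - 1645.9 i$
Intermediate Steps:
$f = 15$ ($f = -86 - -101 = -86 + 101 = 15$)
$n{\left(I \right)} = \left(15 + I\right) \left(I + \sqrt{-45 + I}\right)$ ($n{\left(I \right)} = \left(I + \sqrt{I - 45}\right) \left(I + 15\right) = \left(I + \sqrt{-45 + I}\right) \left(15 + I\right) = \left(15 + I\right) \left(I + \sqrt{-45 + I}\right)$)
$n{\left(-137 \right)} - -14497 = \left(\left(-137\right)^{2} + 15 \left(-137\right) + 15 \sqrt{-45 - 137} - 137 \sqrt{-45 - 137}\right) - -14497 = \left(18769 - 2055 + 15 \sqrt{-182} - 137 \sqrt{-182}\right) + 14497 = \left(18769 - 2055 + 15 i \sqrt{182} - 137 i \sqrt{182}\right) + 14497 = \left(16714 - 122 i \sqrt{182}\right) + 14497 = 31211 - 122 i \sqrt{182}$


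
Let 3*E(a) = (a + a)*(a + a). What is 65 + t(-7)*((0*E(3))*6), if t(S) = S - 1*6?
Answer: 65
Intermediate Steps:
E(a) = 4*a²/3 (E(a) = ((a + a)*(a + a))/3 = ((2*a)*(2*a))/3 = (4*a²)/3 = 4*a²/3)
t(S) = -6 + S (t(S) = S - 6 = -6 + S)
65 + t(-7)*((0*E(3))*6) = 65 + (-6 - 7)*((0*((4/3)*3²))*6) = 65 - 13*0*((4/3)*9)*6 = 65 - 13*0*12*6 = 65 - 0*6 = 65 - 13*0 = 65 + 0 = 65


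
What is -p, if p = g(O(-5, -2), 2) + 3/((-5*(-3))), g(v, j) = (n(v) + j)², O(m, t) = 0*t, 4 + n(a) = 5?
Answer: -46/5 ≈ -9.2000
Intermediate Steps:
n(a) = 1 (n(a) = -4 + 5 = 1)
O(m, t) = 0
g(v, j) = (1 + j)²
p = 46/5 (p = (1 + 2)² + 3/((-5*(-3))) = 3² + 3/15 = 9 + 3*(1/15) = 9 + ⅕ = 46/5 ≈ 9.2000)
-p = -1*46/5 = -46/5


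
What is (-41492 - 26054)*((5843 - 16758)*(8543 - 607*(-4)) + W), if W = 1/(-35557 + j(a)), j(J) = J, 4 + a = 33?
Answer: 143684643667267733/17764 ≈ 8.0885e+12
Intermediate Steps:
a = 29 (a = -4 + 33 = 29)
W = -1/35528 (W = 1/(-35557 + 29) = 1/(-35528) = -1/35528 ≈ -2.8147e-5)
(-41492 - 26054)*((5843 - 16758)*(8543 - 607*(-4)) + W) = (-41492 - 26054)*((5843 - 16758)*(8543 - 607*(-4)) - 1/35528) = -67546*(-10915*(8543 + 2428) - 1/35528) = -67546*(-10915*10971 - 1/35528) = -67546*(-119748465 - 1/35528) = -67546*(-4254423464521/35528) = 143684643667267733/17764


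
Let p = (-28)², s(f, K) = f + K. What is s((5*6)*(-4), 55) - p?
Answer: -849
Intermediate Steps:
s(f, K) = K + f
p = 784
s((5*6)*(-4), 55) - p = (55 + (5*6)*(-4)) - 1*784 = (55 + 30*(-4)) - 784 = (55 - 120) - 784 = -65 - 784 = -849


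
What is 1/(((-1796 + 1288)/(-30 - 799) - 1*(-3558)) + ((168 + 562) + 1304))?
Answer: 829/4636276 ≈ 0.00017881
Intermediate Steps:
1/(((-1796 + 1288)/(-30 - 799) - 1*(-3558)) + ((168 + 562) + 1304)) = 1/((-508/(-829) + 3558) + (730 + 1304)) = 1/((-508*(-1/829) + 3558) + 2034) = 1/((508/829 + 3558) + 2034) = 1/(2950090/829 + 2034) = 1/(4636276/829) = 829/4636276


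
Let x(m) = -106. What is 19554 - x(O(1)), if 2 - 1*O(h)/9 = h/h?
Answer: 19660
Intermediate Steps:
O(h) = 9 (O(h) = 18 - 9*h/h = 18 - 9*1 = 18 - 9 = 9)
19554 - x(O(1)) = 19554 - 1*(-106) = 19554 + 106 = 19660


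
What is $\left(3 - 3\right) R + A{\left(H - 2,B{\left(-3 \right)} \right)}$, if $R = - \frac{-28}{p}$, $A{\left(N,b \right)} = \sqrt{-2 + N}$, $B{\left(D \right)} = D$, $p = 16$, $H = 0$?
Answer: $2 i \approx 2.0 i$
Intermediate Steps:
$R = \frac{7}{4}$ ($R = - \frac{-28}{16} = \left(-1\right) \left(- \frac{7}{4}\right) = \frac{7}{4} \approx 1.75$)
$\left(3 - 3\right) R + A{\left(H - 2,B{\left(-3 \right)} \right)} = \left(3 - 3\right) \frac{7}{4} + \sqrt{-2 + \left(0 - 2\right)} = 0 \cdot \frac{7}{4} + \sqrt{-2 - 2} = 0 + \sqrt{-4} = 0 + 2 i = 2 i$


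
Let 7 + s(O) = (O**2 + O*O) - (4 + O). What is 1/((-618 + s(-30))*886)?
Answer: 1/1064086 ≈ 9.3977e-7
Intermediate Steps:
s(O) = -11 - O + 2*O**2 (s(O) = -7 + ((O**2 + O*O) - (4 + O)) = -7 + ((O**2 + O**2) + (-4 - O)) = -7 + (2*O**2 + (-4 - O)) = -7 + (-4 - O + 2*O**2) = -11 - O + 2*O**2)
1/((-618 + s(-30))*886) = 1/(-618 + (-11 - 1*(-30) + 2*(-30)**2)*886) = (1/886)/(-618 + (-11 + 30 + 2*900)) = (1/886)/(-618 + (-11 + 30 + 1800)) = (1/886)/(-618 + 1819) = (1/886)/1201 = (1/1201)*(1/886) = 1/1064086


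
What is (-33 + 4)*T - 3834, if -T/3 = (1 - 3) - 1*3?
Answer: -4269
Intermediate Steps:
T = 15 (T = -3*((1 - 3) - 1*3) = -3*(-2 - 3) = -3*(-5) = 15)
(-33 + 4)*T - 3834 = (-33 + 4)*15 - 3834 = -29*15 - 3834 = -435 - 3834 = -4269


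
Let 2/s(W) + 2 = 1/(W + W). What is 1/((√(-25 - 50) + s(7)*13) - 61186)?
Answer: -44614422/2730379547671 - 3645*I*√3/2730379547671 ≈ -1.634e-5 - 2.3123e-9*I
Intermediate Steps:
s(W) = 2/(-2 + 1/(2*W)) (s(W) = 2/(-2 + 1/(W + W)) = 2/(-2 + 1/(2*W)))
1/((√(-25 - 50) + s(7)*13) - 61186) = 1/((√(-25 - 50) - 4*7/(-1 + 4*7)*13) - 61186) = 1/((√(-75) - 4*7/(-1 + 28)*13) - 61186) = 1/((5*I*√3 - 4*7/27*13) - 61186) = 1/((5*I*√3 - 4*7*1/27*13) - 61186) = 1/((5*I*√3 - 28/27*13) - 61186) = 1/((5*I*√3 - 364/27) - 61186) = 1/((-364/27 + 5*I*√3) - 61186) = 1/(-1652386/27 + 5*I*√3)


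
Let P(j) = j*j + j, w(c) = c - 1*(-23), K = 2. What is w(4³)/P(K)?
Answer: 29/2 ≈ 14.500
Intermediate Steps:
w(c) = 23 + c (w(c) = c + 23 = 23 + c)
P(j) = j + j² (P(j) = j² + j = j + j²)
w(4³)/P(K) = (23 + 4³)/((2*(1 + 2))) = (23 + 64)/((2*3)) = 87/6 = 87*(⅙) = 29/2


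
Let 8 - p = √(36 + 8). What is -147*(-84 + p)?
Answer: 11172 + 294*√11 ≈ 12147.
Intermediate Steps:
p = 8 - 2*√11 (p = 8 - √(36 + 8) = 8 - √44 = 8 - 2*√11 ≈ 1.3668)
-147*(-84 + p) = -147*(-84 + (8 - 2*√11)) = -147*(-76 - 2*√11) = 11172 + 294*√11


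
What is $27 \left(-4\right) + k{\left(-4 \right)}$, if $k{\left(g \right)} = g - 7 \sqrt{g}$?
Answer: $-112 - 14 i \approx -112.0 - 14.0 i$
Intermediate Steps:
$27 \left(-4\right) + k{\left(-4 \right)} = 27 \left(-4\right) - \left(4 + 7 \sqrt{-4}\right) = -108 - \left(4 + 7 \cdot 2 i\right) = -108 - \left(4 + 14 i\right) = -112 - 14 i$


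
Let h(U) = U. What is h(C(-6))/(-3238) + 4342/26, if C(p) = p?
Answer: 270376/1619 ≈ 167.00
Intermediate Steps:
h(C(-6))/(-3238) + 4342/26 = -6/(-3238) + 4342/26 = -6*(-1/3238) + 4342*(1/26) = 3/1619 + 167 = 270376/1619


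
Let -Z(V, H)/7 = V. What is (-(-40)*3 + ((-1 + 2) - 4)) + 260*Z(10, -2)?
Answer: -18083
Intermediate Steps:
Z(V, H) = -7*V
(-(-40)*3 + ((-1 + 2) - 4)) + 260*Z(10, -2) = (-(-40)*3 + ((-1 + 2) - 4)) + 260*(-7*10) = (-10*(-12) + (1 - 4)) + 260*(-70) = (120 - 3) - 18200 = 117 - 18200 = -18083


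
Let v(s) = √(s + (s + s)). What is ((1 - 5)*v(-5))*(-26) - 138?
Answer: -138 + 104*I*√15 ≈ -138.0 + 402.79*I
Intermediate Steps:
v(s) = √3*√s (v(s) = √(s + 2*s) = √(3*s) = √3*√s)
((1 - 5)*v(-5))*(-26) - 138 = ((1 - 5)*(√3*√(-5)))*(-26) - 138 = -4*√3*I*√5*(-26) - 138 = -4*I*√15*(-26) - 138 = 104*I*√15 - 138 = -138 + 104*I*√15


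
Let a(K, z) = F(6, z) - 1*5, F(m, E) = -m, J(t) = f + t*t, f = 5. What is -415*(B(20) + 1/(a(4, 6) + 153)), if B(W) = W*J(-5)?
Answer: -35358415/142 ≈ -2.4900e+5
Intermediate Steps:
J(t) = 5 + t² (J(t) = 5 + t*t = 5 + t²)
B(W) = 30*W (B(W) = W*(5 + (-5)²) = W*(5 + 25) = W*30 = 30*W)
a(K, z) = -11 (a(K, z) = -1*6 - 1*5 = -6 - 5 = -11)
-415*(B(20) + 1/(a(4, 6) + 153)) = -415*(30*20 + 1/(-11 + 153)) = -415*(600 + 1/142) = -415*85201/142 = -35358415/142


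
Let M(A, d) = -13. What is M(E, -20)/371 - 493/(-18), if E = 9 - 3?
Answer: 182669/6678 ≈ 27.354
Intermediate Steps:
E = 6
M(E, -20)/371 - 493/(-18) = -13/371 - 493/(-18) = -13*1/371 - 493*(-1/18) = -13/371 + 493/18 = 182669/6678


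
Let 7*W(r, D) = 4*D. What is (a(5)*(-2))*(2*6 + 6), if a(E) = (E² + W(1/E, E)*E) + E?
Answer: -11160/7 ≈ -1594.3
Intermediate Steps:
W(r, D) = 4*D/7 (W(r, D) = (4*D)/7 = 4*D/7)
a(E) = E + 11*E²/7 (a(E) = (E² + (4*E/7)*E) + E = (E² + 4*E²/7) + E = 11*E²/7 + E = E + 11*E²/7)
(a(5)*(-2))*(2*6 + 6) = (((⅐)*5*(7 + 11*5))*(-2))*(2*6 + 6) = (((⅐)*5*(7 + 55))*(-2))*(12 + 6) = (((⅐)*5*62)*(-2))*18 = ((310/7)*(-2))*18 = -620/7*18 = -11160/7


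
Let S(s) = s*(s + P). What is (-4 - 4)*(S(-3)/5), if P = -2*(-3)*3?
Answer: 72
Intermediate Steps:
P = 18 (P = 6*3 = 18)
S(s) = s*(18 + s) (S(s) = s*(s + 18) = s*(18 + s))
(-4 - 4)*(S(-3)/5) = (-4 - 4)*(-3*(18 - 3)/5) = -8*(-3*15)/5 = -(-360)/5 = -8*(-9) = 72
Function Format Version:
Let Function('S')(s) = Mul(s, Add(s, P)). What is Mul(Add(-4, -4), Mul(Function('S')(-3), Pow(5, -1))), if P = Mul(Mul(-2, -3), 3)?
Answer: 72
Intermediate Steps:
P = 18 (P = Mul(6, 3) = 18)
Function('S')(s) = Mul(s, Add(18, s)) (Function('S')(s) = Mul(s, Add(s, 18)) = Mul(s, Add(18, s)))
Mul(Add(-4, -4), Mul(Function('S')(-3), Pow(5, -1))) = Mul(Add(-4, -4), Mul(Mul(-3, Add(18, -3)), Pow(5, -1))) = Mul(-8, Mul(Mul(-3, 15), Rational(1, 5))) = Mul(-8, Mul(-45, Rational(1, 5))) = Mul(-8, -9) = 72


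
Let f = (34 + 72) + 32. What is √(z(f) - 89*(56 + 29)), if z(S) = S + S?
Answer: I*√7289 ≈ 85.376*I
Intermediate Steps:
f = 138 (f = 106 + 32 = 138)
z(S) = 2*S
√(z(f) - 89*(56 + 29)) = √(2*138 - 89*(56 + 29)) = √(276 - 89*85) = √(276 - 7565) = √(-7289) = I*√7289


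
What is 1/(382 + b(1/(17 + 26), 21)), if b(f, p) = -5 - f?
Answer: 43/16210 ≈ 0.0026527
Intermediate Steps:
1/(382 + b(1/(17 + 26), 21)) = 1/(382 + (-5 - 1/(17 + 26))) = 1/(382 + (-5 - 1/43)) = 1/(382 - 216/43) = 1/(16210/43) = 43/16210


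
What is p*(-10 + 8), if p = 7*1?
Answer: -14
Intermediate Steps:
p = 7
p*(-10 + 8) = 7*(-10 + 8) = 7*(-2) = -14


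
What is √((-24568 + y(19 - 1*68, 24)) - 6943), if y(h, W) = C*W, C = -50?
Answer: I*√32711 ≈ 180.86*I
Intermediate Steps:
y(h, W) = -50*W
√((-24568 + y(19 - 1*68, 24)) - 6943) = √((-24568 - 50*24) - 6943) = √((-24568 - 1200) - 6943) = √(-25768 - 6943) = √(-32711) = I*√32711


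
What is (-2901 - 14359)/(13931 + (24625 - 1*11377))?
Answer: -17260/27179 ≈ -0.63505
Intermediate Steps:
(-2901 - 14359)/(13931 + (24625 - 1*11377)) = -17260/(13931 + (24625 - 11377)) = -17260/(13931 + 13248) = -17260/27179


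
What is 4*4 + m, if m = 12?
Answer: 28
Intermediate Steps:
4*4 + m = 4*4 + 12 = 16 + 12 = 28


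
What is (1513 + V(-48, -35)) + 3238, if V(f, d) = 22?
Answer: 4773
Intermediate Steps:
(1513 + V(-48, -35)) + 3238 = (1513 + 22) + 3238 = 1535 + 3238 = 4773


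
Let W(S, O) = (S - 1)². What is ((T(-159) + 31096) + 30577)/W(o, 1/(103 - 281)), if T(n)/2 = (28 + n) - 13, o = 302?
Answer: 61385/90601 ≈ 0.67753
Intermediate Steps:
W(S, O) = (-1 + S)²
T(n) = 30 + 2*n (T(n) = 2*((28 + n) - 13) = 2*(15 + n) = 30 + 2*n)
((T(-159) + 31096) + 30577)/W(o, 1/(103 - 281)) = (((30 + 2*(-159)) + 31096) + 30577)/((-1 + 302)²) = (((30 - 318) + 31096) + 30577)/(301²) = ((-288 + 31096) + 30577)/90601 = (30808 + 30577)*(1/90601) = 61385*(1/90601) = 61385/90601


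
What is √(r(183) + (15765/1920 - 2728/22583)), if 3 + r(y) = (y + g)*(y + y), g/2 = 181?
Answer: √215231847729222/32848 ≈ 446.63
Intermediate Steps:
g = 362 (g = 2*181 = 362)
r(y) = -3 + 2*y*(362 + y) (r(y) = -3 + (y + 362)*(y + y) = -3 + (362 + y)*(2*y) = -3 + 2*y*(362 + y))
√(r(183) + (15765/1920 - 2728/22583)) = √((-3 + 2*183² + 724*183) + (15765/1920 - 2728/22583)) = √((-3 + 2*33489 + 132492) + (15765*(1/1920) - 2728*1/22583)) = √((-3 + 66978 + 132492) + (1051/128 - 248/2053)) = √(199467 + 2125959/262784) = √(52418862087/262784) = √215231847729222/32848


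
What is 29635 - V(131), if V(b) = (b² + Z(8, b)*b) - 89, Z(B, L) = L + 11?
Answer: -6039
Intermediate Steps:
Z(B, L) = 11 + L
V(b) = -89 + b² + b*(11 + b) (V(b) = (b² + (11 + b)*b) - 89 = (b² + b*(11 + b)) - 89 = -89 + b² + b*(11 + b))
29635 - V(131) = 29635 - (-89 + 131² + 131*(11 + 131)) = 29635 - (-89 + 17161 + 131*142) = 29635 - (-89 + 17161 + 18602) = 29635 - 1*35674 = 29635 - 35674 = -6039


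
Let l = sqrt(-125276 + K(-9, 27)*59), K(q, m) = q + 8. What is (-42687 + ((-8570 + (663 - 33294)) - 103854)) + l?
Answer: -187742 + I*sqrt(125335) ≈ -1.8774e+5 + 354.03*I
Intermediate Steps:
K(q, m) = 8 + q
l = I*sqrt(125335) (l = sqrt(-125276 + (8 - 9)*59) = sqrt(-125276 - 1*59) = sqrt(-125276 - 59) = sqrt(-125335) = I*sqrt(125335) ≈ 354.03*I)
(-42687 + ((-8570 + (663 - 33294)) - 103854)) + l = (-42687 + ((-8570 + (663 - 33294)) - 103854)) + I*sqrt(125335) = (-42687 + ((-8570 - 32631) - 103854)) + I*sqrt(125335) = (-42687 + (-41201 - 103854)) + I*sqrt(125335) = (-42687 - 145055) + I*sqrt(125335) = -187742 + I*sqrt(125335)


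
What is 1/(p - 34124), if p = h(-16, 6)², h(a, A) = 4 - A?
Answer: -1/34120 ≈ -2.9308e-5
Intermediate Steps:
p = 4 (p = (4 - 1*6)² = (4 - 6)² = (-2)² = 4)
1/(p - 34124) = 1/(4 - 34124) = 1/(-34120) = -1/34120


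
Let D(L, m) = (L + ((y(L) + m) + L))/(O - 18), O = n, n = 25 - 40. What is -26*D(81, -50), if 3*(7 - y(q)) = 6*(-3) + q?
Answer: 2548/33 ≈ 77.212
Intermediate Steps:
y(q) = 13 - q/3 (y(q) = 7 - (6*(-3) + q)/3 = 7 - (-18 + q)/3 = 7 + (6 - q/3) = 13 - q/3)
n = -15
O = -15
D(L, m) = -13/33 - 5*L/99 - m/33 (D(L, m) = (L + (((13 - L/3) + m) + L))/(-15 - 18) = (L + ((13 + m - L/3) + L))/(-33) = (L + (13 + m + 2*L/3))*(-1/33) = (13 + m + 5*L/3)*(-1/33) = -13/33 - 5*L/99 - m/33)
-26*D(81, -50) = -26*(-13/33 - 5/99*81 - 1/33*(-50)) = -26*(-13/33 - 45/11 + 50/33) = -26*(-98/33) = 2548/33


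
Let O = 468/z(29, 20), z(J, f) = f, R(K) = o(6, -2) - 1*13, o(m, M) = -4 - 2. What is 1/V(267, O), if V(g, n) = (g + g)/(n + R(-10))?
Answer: 11/1335 ≈ 0.0082397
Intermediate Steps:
o(m, M) = -6
R(K) = -19 (R(K) = -6 - 1*13 = -6 - 13 = -19)
O = 117/5 (O = 468/20 = 468*(1/20) = 117/5 ≈ 23.400)
V(g, n) = 2*g/(-19 + n) (V(g, n) = (g + g)/(n - 19) = (2*g)/(-19 + n) = 2*g/(-19 + n))
1/V(267, O) = 1/(2*267/(-19 + 117/5)) = 1/(2*267/(22/5)) = 1/(2*267*(5/22)) = 1/(1335/11) = 11/1335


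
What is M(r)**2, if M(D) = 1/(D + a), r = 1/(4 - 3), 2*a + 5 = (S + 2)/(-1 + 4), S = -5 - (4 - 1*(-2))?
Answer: 1/9 ≈ 0.11111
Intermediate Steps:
S = -11 (S = -5 - (4 + 2) = -5 - 1*6 = -5 - 6 = -11)
a = -4 (a = -5/2 + ((-11 + 2)/(-1 + 4))/2 = -5/2 + (-9/3)/2 = -5/2 + (-9*1/3)/2 = -5/2 + (1/2)*(-3) = -5/2 - 3/2 = -4)
r = 1 (r = 1/1 = 1)
M(D) = 1/(-4 + D) (M(D) = 1/(D - 4) = 1/(-4 + D))
M(r)**2 = (1/(-4 + 1))**2 = (1/(-3))**2 = (-1/3)**2 = 1/9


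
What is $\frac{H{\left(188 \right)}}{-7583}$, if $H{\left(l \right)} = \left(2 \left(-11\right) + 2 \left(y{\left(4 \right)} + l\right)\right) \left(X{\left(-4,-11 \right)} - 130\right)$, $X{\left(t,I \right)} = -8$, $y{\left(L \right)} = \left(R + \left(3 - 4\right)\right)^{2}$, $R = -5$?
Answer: $\frac{58788}{7583} \approx 7.7526$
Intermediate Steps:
$y{\left(L \right)} = 36$ ($y{\left(L \right)} = \left(-5 + \left(3 - 4\right)\right)^{2} = \left(-5 - 1\right)^{2} = \left(-6\right)^{2} = 36$)
$H{\left(l \right)} = -6900 - 276 l$ ($H{\left(l \right)} = \left(2 \left(-11\right) + 2 \left(36 + l\right)\right) \left(-8 - 130\right) = \left(-22 + \left(72 + 2 l\right)\right) \left(-138\right) = \left(50 + 2 l\right) \left(-138\right) = -6900 - 276 l$)
$\frac{H{\left(188 \right)}}{-7583} = \frac{-6900 - 51888}{-7583} = \left(-6900 - 51888\right) \left(- \frac{1}{7583}\right) = \left(-58788\right) \left(- \frac{1}{7583}\right) = \frac{58788}{7583}$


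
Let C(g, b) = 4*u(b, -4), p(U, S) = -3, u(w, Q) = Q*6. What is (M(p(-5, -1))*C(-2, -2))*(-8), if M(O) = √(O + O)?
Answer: 768*I*√6 ≈ 1881.2*I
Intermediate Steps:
u(w, Q) = 6*Q
M(O) = √2*√O (M(O) = √(2*O) = √2*√O)
C(g, b) = -96 (C(g, b) = 4*(6*(-4)) = 4*(-24) = -96)
(M(p(-5, -1))*C(-2, -2))*(-8) = ((√2*√(-3))*(-96))*(-8) = ((√2*(I*√3))*(-96))*(-8) = ((I*√6)*(-96))*(-8) = -96*I*√6*(-8) = 768*I*√6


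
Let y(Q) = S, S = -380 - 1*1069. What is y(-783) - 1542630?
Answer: -1544079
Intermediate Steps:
S = -1449 (S = -380 - 1069 = -1449)
y(Q) = -1449
y(-783) - 1542630 = -1449 - 1542630 = -1544079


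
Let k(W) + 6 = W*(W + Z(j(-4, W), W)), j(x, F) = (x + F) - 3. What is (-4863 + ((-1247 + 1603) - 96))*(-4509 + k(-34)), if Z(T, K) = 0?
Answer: 15461477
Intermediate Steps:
j(x, F) = -3 + F + x (j(x, F) = (F + x) - 3 = -3 + F + x)
k(W) = -6 + W² (k(W) = -6 + W*(W + 0) = -6 + W*W = -6 + W²)
(-4863 + ((-1247 + 1603) - 96))*(-4509 + k(-34)) = (-4863 + ((-1247 + 1603) - 96))*(-4509 + (-6 + (-34)²)) = (-4863 + (356 - 96))*(-4509 + (-6 + 1156)) = (-4863 + 260)*(-4509 + 1150) = -4603*(-3359) = 15461477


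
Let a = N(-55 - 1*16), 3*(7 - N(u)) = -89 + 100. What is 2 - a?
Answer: -4/3 ≈ -1.3333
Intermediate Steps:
N(u) = 10/3 (N(u) = 7 - (-89 + 100)/3 = 7 - ⅓*11 = 7 - 11/3 = 10/3)
a = 10/3 ≈ 3.3333
2 - a = 2 - 1*10/3 = 2 - 10/3 = -4/3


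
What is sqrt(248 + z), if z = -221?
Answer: 3*sqrt(3) ≈ 5.1962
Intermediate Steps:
sqrt(248 + z) = sqrt(248 - 221) = sqrt(27) = 3*sqrt(3)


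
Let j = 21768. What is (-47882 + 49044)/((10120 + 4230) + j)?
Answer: 581/18059 ≈ 0.032172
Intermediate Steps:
(-47882 + 49044)/((10120 + 4230) + j) = (-47882 + 49044)/((10120 + 4230) + 21768) = 1162/(14350 + 21768) = 1162/36118 = 1162*(1/36118) = 581/18059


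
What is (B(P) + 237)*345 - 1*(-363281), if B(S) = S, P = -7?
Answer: 442631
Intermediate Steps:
(B(P) + 237)*345 - 1*(-363281) = (-7 + 237)*345 - 1*(-363281) = 230*345 + 363281 = 79350 + 363281 = 442631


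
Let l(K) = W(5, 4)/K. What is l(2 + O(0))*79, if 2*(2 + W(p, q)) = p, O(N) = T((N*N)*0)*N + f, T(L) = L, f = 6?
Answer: 79/16 ≈ 4.9375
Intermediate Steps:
O(N) = 6 (O(N) = ((N*N)*0)*N + 6 = (N**2*0)*N + 6 = 0*N + 6 = 0 + 6 = 6)
W(p, q) = -2 + p/2
l(K) = 1/(2*K) (l(K) = (-2 + (1/2)*5)/K = (-2 + 5/2)/K = 1/(2*K))
l(2 + O(0))*79 = (1/(2*(2 + 6)))*79 = ((1/2)/8)*79 = ((1/2)*(1/8))*79 = (1/16)*79 = 79/16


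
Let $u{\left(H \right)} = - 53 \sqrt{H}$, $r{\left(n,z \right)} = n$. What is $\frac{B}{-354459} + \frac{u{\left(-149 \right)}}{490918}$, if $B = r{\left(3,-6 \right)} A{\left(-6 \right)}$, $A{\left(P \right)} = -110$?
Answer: $\frac{110}{118153} - \frac{53 i \sqrt{149}}{490918} \approx 0.000931 - 0.0013178 i$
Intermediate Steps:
$B = -330$ ($B = 3 \left(-110\right) = -330$)
$\frac{B}{-354459} + \frac{u{\left(-149 \right)}}{490918} = - \frac{330}{-354459} + \frac{\left(-53\right) \sqrt{-149}}{490918} = \left(-330\right) \left(- \frac{1}{354459}\right) + - 53 i \sqrt{149} \cdot \frac{1}{490918} = \frac{110}{118153} + - 53 i \sqrt{149} \cdot \frac{1}{490918} = \frac{110}{118153} - \frac{53 i \sqrt{149}}{490918}$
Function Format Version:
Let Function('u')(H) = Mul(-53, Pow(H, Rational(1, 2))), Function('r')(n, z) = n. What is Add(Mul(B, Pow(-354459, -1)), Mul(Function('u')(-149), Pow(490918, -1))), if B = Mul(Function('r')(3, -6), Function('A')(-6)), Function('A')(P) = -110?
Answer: Add(Rational(110, 118153), Mul(Rational(-53, 490918), I, Pow(149, Rational(1, 2)))) ≈ Add(0.00093100, Mul(-0.0013178, I))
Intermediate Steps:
B = -330 (B = Mul(3, -110) = -330)
Add(Mul(B, Pow(-354459, -1)), Mul(Function('u')(-149), Pow(490918, -1))) = Add(Mul(-330, Pow(-354459, -1)), Mul(Mul(-53, Pow(-149, Rational(1, 2))), Pow(490918, -1))) = Add(Mul(-330, Rational(-1, 354459)), Mul(Mul(-53, Mul(I, Pow(149, Rational(1, 2)))), Rational(1, 490918))) = Add(Rational(110, 118153), Mul(Mul(-53, I, Pow(149, Rational(1, 2))), Rational(1, 490918))) = Add(Rational(110, 118153), Mul(Rational(-53, 490918), I, Pow(149, Rational(1, 2))))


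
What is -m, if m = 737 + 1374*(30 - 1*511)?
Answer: 660157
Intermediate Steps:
m = -660157 (m = 737 + 1374*(30 - 511) = 737 + 1374*(-481) = 737 - 660894 = -660157)
-m = -1*(-660157) = 660157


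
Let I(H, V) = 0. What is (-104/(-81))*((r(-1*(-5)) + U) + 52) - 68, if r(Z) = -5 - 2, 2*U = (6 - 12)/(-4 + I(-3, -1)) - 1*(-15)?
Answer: 10/27 ≈ 0.37037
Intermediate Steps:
U = 33/4 (U = ((6 - 12)/(-4 + 0) - 1*(-15))/2 = (-6/(-4) + 15)/2 = (-6*(-¼) + 15)/2 = (3/2 + 15)/2 = (½)*(33/2) = 33/4 ≈ 8.2500)
r(Z) = -7
(-104/(-81))*((r(-1*(-5)) + U) + 52) - 68 = (-104/(-81))*((-7 + 33/4) + 52) - 68 = (-104*(-1/81))*(5/4 + 52) - 68 = (104/81)*(213/4) - 68 = 1846/27 - 68 = 10/27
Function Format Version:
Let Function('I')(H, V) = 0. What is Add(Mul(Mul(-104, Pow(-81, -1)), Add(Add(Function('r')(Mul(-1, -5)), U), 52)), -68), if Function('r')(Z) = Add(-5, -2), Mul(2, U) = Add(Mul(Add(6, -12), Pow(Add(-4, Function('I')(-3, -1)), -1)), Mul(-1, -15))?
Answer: Rational(10, 27) ≈ 0.37037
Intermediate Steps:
U = Rational(33, 4) (U = Mul(Rational(1, 2), Add(Mul(Add(6, -12), Pow(Add(-4, 0), -1)), Mul(-1, -15))) = Mul(Rational(1, 2), Add(Mul(-6, Pow(-4, -1)), 15)) = Mul(Rational(1, 2), Add(Mul(-6, Rational(-1, 4)), 15)) = Mul(Rational(1, 2), Add(Rational(3, 2), 15)) = Mul(Rational(1, 2), Rational(33, 2)) = Rational(33, 4) ≈ 8.2500)
Function('r')(Z) = -7
Add(Mul(Mul(-104, Pow(-81, -1)), Add(Add(Function('r')(Mul(-1, -5)), U), 52)), -68) = Add(Mul(Mul(-104, Pow(-81, -1)), Add(Add(-7, Rational(33, 4)), 52)), -68) = Add(Mul(Mul(-104, Rational(-1, 81)), Add(Rational(5, 4), 52)), -68) = Add(Mul(Rational(104, 81), Rational(213, 4)), -68) = Add(Rational(1846, 27), -68) = Rational(10, 27)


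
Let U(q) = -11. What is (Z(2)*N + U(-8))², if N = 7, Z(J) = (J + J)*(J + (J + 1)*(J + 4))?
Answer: 301401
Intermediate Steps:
Z(J) = 2*J*(J + (1 + J)*(4 + J)) (Z(J) = (2*J)*(J + (1 + J)*(4 + J)) = 2*J*(J + (1 + J)*(4 + J)))
(Z(2)*N + U(-8))² = ((2*2*(4 + 2² + 6*2))*7 - 11)² = ((2*2*(4 + 4 + 12))*7 - 11)² = ((2*2*20)*7 - 11)² = (80*7 - 11)² = (560 - 11)² = 549² = 301401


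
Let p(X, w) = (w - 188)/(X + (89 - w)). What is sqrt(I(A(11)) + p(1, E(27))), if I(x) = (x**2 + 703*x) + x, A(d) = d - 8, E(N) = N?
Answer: sqrt(19066)/3 ≈ 46.027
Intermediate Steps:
p(X, w) = (-188 + w)/(89 + X - w)
A(d) = -8 + d
I(x) = x**2 + 704*x
sqrt(I(A(11)) + p(1, E(27))) = sqrt((-8 + 11)*(704 + (-8 + 11)) + (-188 + 27)/(89 + 1 - 1*27)) = sqrt(3*(704 + 3) - 161/(89 + 1 - 27)) = sqrt(3*707 - 161/63) = sqrt(2121 + (1/63)*(-161)) = sqrt(2121 - 23/9) = sqrt(19066/9) = sqrt(19066)/3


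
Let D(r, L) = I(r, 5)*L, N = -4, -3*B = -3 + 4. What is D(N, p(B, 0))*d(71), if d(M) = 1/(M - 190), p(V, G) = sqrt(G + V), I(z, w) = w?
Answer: -5*I*sqrt(3)/357 ≈ -0.024258*I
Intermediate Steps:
B = -1/3 (B = -(-3 + 4)/3 = -1/3*1 = -1/3 ≈ -0.33333)
D(r, L) = 5*L
d(M) = 1/(-190 + M)
D(N, p(B, 0))*d(71) = (5*sqrt(0 - 1/3))/(-190 + 71) = (5*sqrt(-1/3))/(-119) = (5*(I*sqrt(3)/3))*(-1/119) = (5*I*sqrt(3)/3)*(-1/119) = -5*I*sqrt(3)/357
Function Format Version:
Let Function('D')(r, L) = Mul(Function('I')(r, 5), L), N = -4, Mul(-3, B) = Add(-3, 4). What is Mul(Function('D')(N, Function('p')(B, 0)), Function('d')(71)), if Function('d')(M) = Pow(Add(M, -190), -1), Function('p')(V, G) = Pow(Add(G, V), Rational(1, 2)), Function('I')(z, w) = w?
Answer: Mul(Rational(-5, 357), I, Pow(3, Rational(1, 2))) ≈ Mul(-0.024258, I)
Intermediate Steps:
B = Rational(-1, 3) (B = Mul(Rational(-1, 3), Add(-3, 4)) = Mul(Rational(-1, 3), 1) = Rational(-1, 3) ≈ -0.33333)
Function('D')(r, L) = Mul(5, L)
Function('d')(M) = Pow(Add(-190, M), -1)
Mul(Function('D')(N, Function('p')(B, 0)), Function('d')(71)) = Mul(Mul(5, Pow(Add(0, Rational(-1, 3)), Rational(1, 2))), Pow(Add(-190, 71), -1)) = Mul(Mul(5, Pow(Rational(-1, 3), Rational(1, 2))), Pow(-119, -1)) = Mul(Mul(5, Mul(Rational(1, 3), I, Pow(3, Rational(1, 2)))), Rational(-1, 119)) = Mul(Mul(Rational(5, 3), I, Pow(3, Rational(1, 2))), Rational(-1, 119)) = Mul(Rational(-5, 357), I, Pow(3, Rational(1, 2)))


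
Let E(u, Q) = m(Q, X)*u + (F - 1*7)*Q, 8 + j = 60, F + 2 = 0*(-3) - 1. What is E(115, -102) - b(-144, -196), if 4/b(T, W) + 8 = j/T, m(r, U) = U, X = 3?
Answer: 411009/301 ≈ 1365.5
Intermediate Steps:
F = -3 (F = -2 + (0*(-3) - 1) = -2 + (0 - 1) = -2 - 1 = -3)
j = 52 (j = -8 + 60 = 52)
E(u, Q) = -10*Q + 3*u (E(u, Q) = 3*u + (-3 - 1*7)*Q = 3*u + (-3 - 7)*Q = 3*u - 10*Q = -10*Q + 3*u)
b(T, W) = 4/(-8 + 52/T)
E(115, -102) - b(-144, -196) = (-10*(-102) + 3*115) - (-1)*(-144)/(-13 + 2*(-144)) = (1020 + 345) - (-1)*(-144)/(-13 - 288) = 1365 - (-1)*(-144)/(-301) = 1365 - (-1)*(-144)*(-1)/301 = 1365 - 1*(-144/301) = 1365 + 144/301 = 411009/301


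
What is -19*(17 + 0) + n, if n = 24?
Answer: -299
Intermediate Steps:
-19*(17 + 0) + n = -19*(17 + 0) + 24 = -19*17 + 24 = -323 + 24 = -299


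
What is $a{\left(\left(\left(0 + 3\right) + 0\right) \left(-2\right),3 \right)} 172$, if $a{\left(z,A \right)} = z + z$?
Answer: $-2064$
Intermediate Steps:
$a{\left(z,A \right)} = 2 z$
$a{\left(\left(\left(0 + 3\right) + 0\right) \left(-2\right),3 \right)} 172 = 2 \left(\left(0 + 3\right) + 0\right) \left(-2\right) 172 = 2 \left(3 + 0\right) \left(-2\right) 172 = 2 \cdot 3 \left(-2\right) 172 = 2 \left(-6\right) 172 = \left(-12\right) 172 = -2064$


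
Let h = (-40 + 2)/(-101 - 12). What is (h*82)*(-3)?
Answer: -9348/113 ≈ -82.726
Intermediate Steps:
h = 38/113 (h = -38/(-113) = -38*(-1/113) = 38/113 ≈ 0.33628)
(h*82)*(-3) = ((38/113)*82)*(-3) = (3116/113)*(-3) = -9348/113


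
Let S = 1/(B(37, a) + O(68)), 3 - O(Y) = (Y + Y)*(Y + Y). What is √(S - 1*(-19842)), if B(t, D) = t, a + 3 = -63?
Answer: √1689665029914/9228 ≈ 140.86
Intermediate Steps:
a = -66 (a = -3 - 63 = -66)
O(Y) = 3 - 4*Y² (O(Y) = 3 - (Y + Y)*(Y + Y) = 3 - 2*Y*2*Y = 3 - 4*Y²)
S = -1/18456 (S = 1/(37 + (3 - 4*68²)) = 1/(37 + (3 - 4*4624)) = 1/(37 + (3 - 18496)) = 1/(37 - 18493) = 1/(-18456) = -1/18456 ≈ -5.4183e-5)
√(S - 1*(-19842)) = √(-1/18456 - 1*(-19842)) = √(-1/18456 + 19842) = √(366203951/18456) = √1689665029914/9228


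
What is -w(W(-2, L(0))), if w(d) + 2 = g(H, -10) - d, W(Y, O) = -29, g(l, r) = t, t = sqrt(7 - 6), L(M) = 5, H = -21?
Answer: -28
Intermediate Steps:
t = 1 (t = sqrt(1) = 1)
g(l, r) = 1
w(d) = -1 - d (w(d) = -2 + (1 - d) = -1 - d)
-w(W(-2, L(0))) = -(-1 - 1*(-29)) = -(-1 + 29) = -1*28 = -28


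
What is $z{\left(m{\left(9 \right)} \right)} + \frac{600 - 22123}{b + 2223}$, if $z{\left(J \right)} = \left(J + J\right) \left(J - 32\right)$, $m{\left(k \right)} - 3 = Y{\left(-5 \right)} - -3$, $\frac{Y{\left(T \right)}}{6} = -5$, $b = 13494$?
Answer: $\frac{42225773}{15717} \approx 2686.6$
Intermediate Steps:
$Y{\left(T \right)} = -30$ ($Y{\left(T \right)} = 6 \left(-5\right) = -30$)
$m{\left(k \right)} = -24$ ($m{\left(k \right)} = 3 - 27 = -24$)
$z{\left(J \right)} = 2 J \left(-32 + J\right)$
$z{\left(m{\left(9 \right)} \right)} + \frac{600 - 22123}{b + 2223} = 2 \left(-24\right) \left(-32 - 24\right) + \frac{600 - 22123}{13494 + 2223} = 2 \left(-24\right) \left(-56\right) - \frac{21523}{15717} = 2688 - \frac{21523}{15717} = \frac{42225773}{15717}$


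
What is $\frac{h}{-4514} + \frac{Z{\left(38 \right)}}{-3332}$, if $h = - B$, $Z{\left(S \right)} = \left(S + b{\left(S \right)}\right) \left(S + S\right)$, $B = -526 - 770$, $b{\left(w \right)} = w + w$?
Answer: $- \frac{5428446}{1880081} \approx -2.8873$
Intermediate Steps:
$b{\left(w \right)} = 2 w$
$B = -1296$
$Z{\left(S \right)} = 6 S^{2}$ ($Z{\left(S \right)} = \left(S + 2 S\right) \left(S + S\right) = 3 S 2 S = 6 S^{2}$)
$h = 1296$ ($h = \left(-1\right) \left(-1296\right) = 1296$)
$\frac{h}{-4514} + \frac{Z{\left(38 \right)}}{-3332} = \frac{1296}{-4514} + \frac{6 \cdot 38^{2}}{-3332} = 1296 \left(- \frac{1}{4514}\right) + 6 \cdot 1444 \left(- \frac{1}{3332}\right) = - \frac{648}{2257} + 8664 \left(- \frac{1}{3332}\right) = - \frac{648}{2257} - \frac{2166}{833} = - \frac{5428446}{1880081}$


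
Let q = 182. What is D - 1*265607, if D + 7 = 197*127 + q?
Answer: -240413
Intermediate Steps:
D = 25194 (D = -7 + (197*127 + 182) = -7 + (25019 + 182) = -7 + 25201 = 25194)
D - 1*265607 = 25194 - 1*265607 = 25194 - 265607 = -240413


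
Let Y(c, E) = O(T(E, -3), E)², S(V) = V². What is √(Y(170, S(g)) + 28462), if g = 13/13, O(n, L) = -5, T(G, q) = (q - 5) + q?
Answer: √28487 ≈ 168.78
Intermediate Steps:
T(G, q) = -5 + 2*q (T(G, q) = (-5 + q) + q = -5 + 2*q)
g = 1 (g = 13*(1/13) = 1)
Y(c, E) = 25 (Y(c, E) = (-5)² = 25)
√(Y(170, S(g)) + 28462) = √(25 + 28462) = √28487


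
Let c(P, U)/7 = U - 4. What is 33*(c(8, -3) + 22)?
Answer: -891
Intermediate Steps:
c(P, U) = -28 + 7*U (c(P, U) = 7*(U - 4) = 7*(-4 + U) = -28 + 7*U)
33*(c(8, -3) + 22) = 33*((-28 + 7*(-3)) + 22) = 33*((-28 - 21) + 22) = 33*(-49 + 22) = 33*(-27) = -891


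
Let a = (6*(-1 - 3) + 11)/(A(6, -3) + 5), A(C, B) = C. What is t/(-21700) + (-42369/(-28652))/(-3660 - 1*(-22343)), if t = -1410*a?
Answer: -344899119/4496037260 ≈ -0.076712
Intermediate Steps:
a = -13/11 (a = (6*(-1 - 3) + 11)/(6 + 5) = (6*(-4) + 11)/11 = (-24 + 11)*(1/11) = -13*1/11 = -13/11 ≈ -1.1818)
t = 18330/11 (t = -1410*(-13/11) = 18330/11 ≈ 1666.4)
t/(-21700) + (-42369/(-28652))/(-3660 - 1*(-22343)) = (18330/11)/(-21700) + (-42369/(-28652))/(-3660 - 1*(-22343)) = (18330/11)*(-1/21700) + (-42369*(-1/28652))/(-3660 + 22343) = -1833/23870 + (1461/988)/18683 = -1833/23870 + (1461/988)*(1/18683) = -1833/23870 + 1461/18458804 = -344899119/4496037260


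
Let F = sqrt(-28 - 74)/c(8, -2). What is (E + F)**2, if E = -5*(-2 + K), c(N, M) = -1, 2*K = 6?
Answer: (5 + I*sqrt(102))**2 ≈ -77.0 + 100.99*I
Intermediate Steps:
K = 3 (K = (1/2)*6 = 3)
E = -5 (E = -5*(-2 + 3) = -5*1 = -5)
F = -I*sqrt(102) (F = sqrt(-28 - 74)/(-1) = sqrt(-102)*(-1) = (I*sqrt(102))*(-1) = -I*sqrt(102) ≈ -10.1*I)
(E + F)**2 = (-5 - I*sqrt(102))**2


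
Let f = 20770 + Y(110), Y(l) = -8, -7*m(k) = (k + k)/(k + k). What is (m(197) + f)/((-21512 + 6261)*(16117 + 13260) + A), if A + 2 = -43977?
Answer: -145333/3136508242 ≈ -4.6336e-5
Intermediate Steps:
A = -43979 (A = -2 - 43977 = -43979)
m(k) = -1/7 (m(k) = -(k + k)/(7*(k + k)) = -2*k/(7*(2*k)) = -2*k*1/(2*k)/7 = -1/7*1 = -1/7)
f = 20762 (f = 20770 - 8 = 20762)
(m(197) + f)/((-21512 + 6261)*(16117 + 13260) + A) = (-1/7 + 20762)/((-21512 + 6261)*(16117 + 13260) - 43979) = 145333/(7*(-15251*29377 - 43979)) = 145333/(7*(-448028627 - 43979)) = (145333/7)/(-448072606) = (145333/7)*(-1/448072606) = -145333/3136508242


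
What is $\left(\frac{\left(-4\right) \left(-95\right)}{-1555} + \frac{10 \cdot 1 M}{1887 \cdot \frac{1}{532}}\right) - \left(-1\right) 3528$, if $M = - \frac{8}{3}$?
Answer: $\frac{6197628092}{1760571} \approx 3520.2$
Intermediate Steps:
$M = - \frac{8}{3}$ ($M = \left(-8\right) \frac{1}{3} = - \frac{8}{3} \approx -2.6667$)
$\left(\frac{\left(-4\right) \left(-95\right)}{-1555} + \frac{10 \cdot 1 M}{1887 \cdot \frac{1}{532}}\right) - \left(-1\right) 3528 = \left(\frac{\left(-4\right) \left(-95\right)}{-1555} + \frac{10 \cdot 1 \left(- \frac{8}{3}\right)}{1887 \cdot \frac{1}{532}}\right) - \left(-1\right) 3528 = \left(380 \left(- \frac{1}{1555}\right) + \frac{10 \left(- \frac{8}{3}\right)}{1887 \cdot \frac{1}{532}}\right) - -3528 = \left(- \frac{76}{311} - \frac{80}{3 \cdot \frac{1887}{532}}\right) + 3528 = \left(- \frac{76}{311} - \frac{42560}{5661}\right) + 3528 = - \frac{13666396}{1760571} + 3528 = \frac{6197628092}{1760571}$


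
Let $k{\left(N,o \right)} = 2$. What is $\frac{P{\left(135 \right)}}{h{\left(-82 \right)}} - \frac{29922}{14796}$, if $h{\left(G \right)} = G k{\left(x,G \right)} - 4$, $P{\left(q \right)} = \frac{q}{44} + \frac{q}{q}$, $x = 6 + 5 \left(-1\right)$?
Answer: $- \frac{6217553}{3038112} \approx -2.0465$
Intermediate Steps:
$x = 1$ ($x = 6 - 5 = 1$)
$P{\left(q \right)} = 1 + \frac{q}{44}$ ($P{\left(q \right)} = q \frac{1}{44} + 1 = \frac{q}{44} + 1 = 1 + \frac{q}{44}$)
$h{\left(G \right)} = -4 + 2 G$ ($h{\left(G \right)} = G 2 - 4 = 2 G - 4 = -4 + 2 G$)
$\frac{P{\left(135 \right)}}{h{\left(-82 \right)}} - \frac{29922}{14796} = \frac{1 + \frac{1}{44} \cdot 135}{-4 + 2 \left(-82\right)} - \frac{29922}{14796} = \frac{1 + \frac{135}{44}}{-4 - 164} - \frac{4987}{2466} = \frac{179}{44 \left(-168\right)} - \frac{4987}{2466} = \frac{179}{44} \left(- \frac{1}{168}\right) - \frac{4987}{2466} = - \frac{179}{7392} - \frac{4987}{2466} = - \frac{6217553}{3038112}$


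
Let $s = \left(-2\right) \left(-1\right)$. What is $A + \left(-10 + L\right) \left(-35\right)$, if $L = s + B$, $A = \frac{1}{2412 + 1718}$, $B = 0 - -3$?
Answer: $\frac{722751}{4130} \approx 175.0$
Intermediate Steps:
$B = 3$ ($B = 0 + 3 = 3$)
$A = \frac{1}{4130} \approx 0.00024213$
$s = 2$
$L = 5$ ($L = 2 + 3 = 5$)
$A + \left(-10 + L\right) \left(-35\right) = \frac{1}{4130} + \left(-10 + 5\right) \left(-35\right) = \frac{1}{4130} - -175 = \frac{1}{4130} + 175 = \frac{722751}{4130}$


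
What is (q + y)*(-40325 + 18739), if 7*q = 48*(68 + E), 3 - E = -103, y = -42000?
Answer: 6165997728/7 ≈ 8.8086e+8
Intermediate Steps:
E = 106 (E = 3 - 1*(-103) = 3 + 103 = 106)
q = 8352/7 (q = (48*(68 + 106))/7 = (48*174)/7 = (⅐)*8352 = 8352/7 ≈ 1193.1)
(q + y)*(-40325 + 18739) = (8352/7 - 42000)*(-40325 + 18739) = -285648/7*(-21586) = 6165997728/7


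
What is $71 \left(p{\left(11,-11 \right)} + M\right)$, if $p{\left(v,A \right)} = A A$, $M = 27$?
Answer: $10508$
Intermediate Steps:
$p{\left(v,A \right)} = A^{2}$
$71 \left(p{\left(11,-11 \right)} + M\right) = 71 \left(\left(-11\right)^{2} + 27\right) = 71 \left(121 + 27\right) = 71 \cdot 148 = 10508$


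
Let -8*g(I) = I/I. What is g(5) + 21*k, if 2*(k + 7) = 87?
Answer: 6131/8 ≈ 766.38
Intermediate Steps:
k = 73/2 (k = -7 + (½)*87 = -7 + 87/2 = 73/2 ≈ 36.500)
g(I) = -⅛ (g(I) = -I/(8*I) = -⅛*1 = -⅛)
g(5) + 21*k = -⅛ + 21*(73/2) = -⅛ + 1533/2 = 6131/8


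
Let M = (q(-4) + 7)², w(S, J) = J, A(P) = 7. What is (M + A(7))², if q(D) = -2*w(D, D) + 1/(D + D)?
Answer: 213422881/4096 ≈ 52105.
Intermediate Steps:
q(D) = 1/(2*D) - 2*D (q(D) = -2*D + 1/(D + D) = -2*D + 1/(2*D) = 1/(2*D) - 2*D)
M = 14161/64 (M = (((½)/(-4) - 2*(-4)) + 7)² = (((½)*(-¼) + 8) + 7)² = ((-⅛ + 8) + 7)² = (63/8 + 7)² = (119/8)² = 14161/64 ≈ 221.27)
(M + A(7))² = (14161/64 + 7)² = (14609/64)² = 213422881/4096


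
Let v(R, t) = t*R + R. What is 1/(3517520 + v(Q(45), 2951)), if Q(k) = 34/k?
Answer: 5/17598752 ≈ 2.8411e-7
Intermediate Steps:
v(R, t) = R + R*t (v(R, t) = R*t + R = R + R*t)
1/(3517520 + v(Q(45), 2951)) = 1/(3517520 + (34/45)*(1 + 2951)) = 1/(3517520 + (34*(1/45))*2952) = 1/(3517520 + (34/45)*2952) = 1/(3517520 + 11152/5) = 1/(17598752/5) = 5/17598752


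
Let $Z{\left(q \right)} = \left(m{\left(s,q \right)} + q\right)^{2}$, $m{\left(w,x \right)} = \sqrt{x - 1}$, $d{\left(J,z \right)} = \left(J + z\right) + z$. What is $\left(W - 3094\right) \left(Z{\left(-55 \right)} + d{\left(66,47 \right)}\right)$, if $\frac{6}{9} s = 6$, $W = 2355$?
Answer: $-2312331 + 162580 i \sqrt{14} \approx -2.3123 \cdot 10^{6} + 6.0832 \cdot 10^{5} i$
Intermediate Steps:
$s = 9$ ($s = \frac{3}{2} \cdot 6 = 9$)
$d{\left(J,z \right)} = J + 2 z$
$m{\left(w,x \right)} = \sqrt{-1 + x}$
$Z{\left(q \right)} = \left(q + \sqrt{-1 + q}\right)^{2}$ ($Z{\left(q \right)} = \left(\sqrt{-1 + q} + q\right)^{2} = \left(q + \sqrt{-1 + q}\right)^{2}$)
$\left(W - 3094\right) \left(Z{\left(-55 \right)} + d{\left(66,47 \right)}\right) = \left(2355 - 3094\right) \left(\left(-55 + \sqrt{-1 - 55}\right)^{2} + \left(66 + 2 \cdot 47\right)\right) = - 739 \left(\left(-55 + \sqrt{-56}\right)^{2} + \left(66 + 94\right)\right) = - 739 \left(\left(-55 + 2 i \sqrt{14}\right)^{2} + 160\right) = - 739 \left(160 + \left(-55 + 2 i \sqrt{14}\right)^{2}\right) = -118240 - 739 \left(-55 + 2 i \sqrt{14}\right)^{2}$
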